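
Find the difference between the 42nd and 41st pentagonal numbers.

124

Consecutive pentagonal numbers differ by 3n − 2: here 3·42 − 2 = 124.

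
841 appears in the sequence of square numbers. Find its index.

29

We need n² = 841, so n = √841 = 29.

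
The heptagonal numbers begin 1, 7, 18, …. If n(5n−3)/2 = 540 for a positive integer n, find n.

Set n(5n−3)/2 = 540, giving 5n² − 3n − 1080 = 0.
The discriminant is 9 + 40·540 = 21609, and √21609 = 147.
So n = (3 + 147) / 10 = 150/10 = 15.

15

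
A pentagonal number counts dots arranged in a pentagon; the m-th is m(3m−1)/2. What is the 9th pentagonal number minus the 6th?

9·(3·9 − 1)/2 = 117 and 6·(3·6 − 1)/2 = 51.
Difference: 117 − 51 = 66.

66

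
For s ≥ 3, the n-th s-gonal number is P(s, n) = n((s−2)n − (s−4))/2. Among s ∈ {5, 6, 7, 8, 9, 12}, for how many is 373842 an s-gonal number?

s = 5: P(5, 499) = 373252 and P(5, 500) = 374750; 373842 is not s-gonal.
s = 6: P(6, 432) = 372816 and P(6, 433) = 374545; 373842 is not s-gonal.
s = 7: P(7, 387) = 373842. ✓
s = 8: P(8, 353) = 373121 and P(8, 354) = 375240; 373842 is not s-gonal.
s = 9: P(9, 327) = 373434 and P(9, 328) = 375724; 373842 is not s-gonal.
s = 12: P(12, 273) = 371553 and P(12, 274) = 374284; 373842 is not s-gonal.
Hits: s ∈ {7} → 1.

1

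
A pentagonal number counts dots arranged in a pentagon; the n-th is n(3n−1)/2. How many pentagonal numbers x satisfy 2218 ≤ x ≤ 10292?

45

The n-th pentagonal number is n(3n−1)/2.
Smallest index with value ≥ 2218: n = 39 (giving 2262).
Largest index with value ≤ 10292: n = 83 (giving 10292).
Indices 39 through 83: 45 terms.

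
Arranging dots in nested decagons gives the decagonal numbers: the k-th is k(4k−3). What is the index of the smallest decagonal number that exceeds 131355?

182

Solve n(4n−3) > 131355 for integer n.
The largest n with value ≤ 131355 is 181 (since 130501 ≤ 131355 < 131950), so the first above is n = 182, value 131950.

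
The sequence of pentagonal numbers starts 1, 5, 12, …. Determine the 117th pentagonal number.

20475

The 117th pentagonal number is n(3n−1)/2 with n = 117.
117·(3·117 − 1)/2 = 117·350/2 = 117·175 = 20475.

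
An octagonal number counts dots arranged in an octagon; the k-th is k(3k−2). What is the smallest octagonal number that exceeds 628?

Solve n(3n−2) > 628 for integer n.
The largest n with value ≤ 628 is 14 (since 560 ≤ 628 < 645), so the first above is n = 15, value 645.

645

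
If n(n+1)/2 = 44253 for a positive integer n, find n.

297

Set n(n+1)/2 = 44253, giving n² + n − 88506 = 0.
The discriminant is 1 + 8·44253 = 354025, and √354025 = 595.
So n = (-1 + 595) / 2 = 594/2 = 297.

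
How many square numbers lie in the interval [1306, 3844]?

26

The n-th square number is n².
Smallest index with value ≥ 1306: n = 37 (giving 1369).
Largest index with value ≤ 3844: n = 62 (giving 3844).
Indices 37 through 62: 26 terms.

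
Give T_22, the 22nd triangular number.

The 22nd triangular number is n(n+1)/2 with n = 22.
22·23/2 = 506/2 = 253.

253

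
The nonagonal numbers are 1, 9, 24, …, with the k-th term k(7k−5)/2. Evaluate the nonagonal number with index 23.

1794

23·(7·23 − 5)/2 = 23·156/2 = 23·78 = 1794.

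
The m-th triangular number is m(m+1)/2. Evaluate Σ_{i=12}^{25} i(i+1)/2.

Σ i(i+1)/2 = (Σi² + Σi) / 2 over i = 12..25.
Σi = 325 − 66 = 259 and Σi² = 5525 − 506 = 5019.
(1·5019 + 1·259) / 2 = 5278/2 = 2639.

2639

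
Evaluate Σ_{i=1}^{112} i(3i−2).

Σ i(3i−2) = 3Σi² − 2Σi over i = 1..112.
Σi = 6328 and Σi² = 474600.
3·474600 − 2·6328 = 1411144.

1411144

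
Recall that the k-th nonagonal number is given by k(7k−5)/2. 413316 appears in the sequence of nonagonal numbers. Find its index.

Set n(7n−5)/2 = 413316, giving 7n² − 5n − 826632 = 0.
So n = (5 + 4811) / 14 = 4816/14 = 344.

344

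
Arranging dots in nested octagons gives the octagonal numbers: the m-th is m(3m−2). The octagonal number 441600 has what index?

384

Set n(3n−2) = 441600, giving 3n² − 2n − 441600 = 0.
So n = (2 + 2302) / 6 = 2304/6 = 384.
Check: 384·(3·384 − 2) = 441600. ✓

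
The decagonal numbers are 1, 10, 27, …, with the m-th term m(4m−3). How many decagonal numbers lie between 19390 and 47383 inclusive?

The n-th decagonal number is n(4n−3).
Smallest index with value ≥ 19390: n = 70 (giving 19390).
Largest index with value ≤ 47383: n = 109 (giving 47197).
Indices 70 through 109: 40 terms.

40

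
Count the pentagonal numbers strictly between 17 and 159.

7

The n-th pentagonal number is n(3n−1)/2.
Smallest index with value > 17: n = 4 (giving 22).
Largest index with value < 159: n = 10 (giving 145).
Indices 4 through 10: 7 terms.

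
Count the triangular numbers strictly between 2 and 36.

6

The n-th triangular number is n(n+1)/2.
Smallest index with value > 2: n = 2 (giving 3).
Largest index with value < 36: n = 7 (giving 28).
Indices 2 through 7: 6 terms.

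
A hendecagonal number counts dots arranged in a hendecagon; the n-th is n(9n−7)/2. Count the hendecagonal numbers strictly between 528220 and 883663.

The n-th hendecagonal number is n(9n−7)/2.
Smallest index with value > 528220: n = 344 (giving 531308).
Largest index with value < 883663: n = 443 (giving 881570).
Indices 344 through 443: 100 terms.

100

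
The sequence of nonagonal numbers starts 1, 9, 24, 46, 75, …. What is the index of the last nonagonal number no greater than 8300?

Solve n(7n−5)/2 ≤ 8300 for integer n.
n = 49 gives 8281 ≤ 8300, while n = 50 gives 8625 > 8300; so the answer is index 49.

49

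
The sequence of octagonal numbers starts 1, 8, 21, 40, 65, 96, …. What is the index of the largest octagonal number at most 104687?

187

Solve n(3n−2) ≤ 104687 for integer n.
n = 187 gives 104533 ≤ 104687, while n = 188 gives 105656 > 104687; so the answer is index 187.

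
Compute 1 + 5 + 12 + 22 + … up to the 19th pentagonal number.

3610

Σ i(3i−1)/2 = (3Σi² − Σi) / 2 over i = 1..19.
Σi = 190 and Σi² = 2470.
(3·2470 − 1·190) / 2 = 7220/2 = 3610.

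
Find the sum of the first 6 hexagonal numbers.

161

Σ i(2i−1) = 2Σi² − Σi over i = 1..6.
Σi = 21 and Σi² = 91.
2·91 − 1·21 = 161.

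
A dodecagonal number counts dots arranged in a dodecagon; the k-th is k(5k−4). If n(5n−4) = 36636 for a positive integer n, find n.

86

Set n(5n−4) = 36636, giving 5n² − 4n − 36636 = 0.
The discriminant is 16 + 20·36636 = 732736, and √732736 = 856.
So n = (4 + 856) / 10 = 860/10 = 86.
Check: 86·(5·86 − 4) = 36636. ✓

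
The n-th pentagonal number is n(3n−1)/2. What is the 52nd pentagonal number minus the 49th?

453

52·(3·52 − 1)/2 = 4030 and 49·(3·49 − 1)/2 = 3577.
Difference: 4030 − 3577 = 453.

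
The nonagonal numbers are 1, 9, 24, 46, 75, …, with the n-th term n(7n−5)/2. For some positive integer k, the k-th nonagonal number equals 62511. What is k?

134

Set n(7n−5)/2 = 62511, giving 7n² − 5n − 125022 = 0.
The discriminant is 25 + 56·62511 = 3500641, and √3500641 = 1871.
So n = (5 + 1871) / 14 = 1876/14 = 134.
Check: 134·(7·134 − 5)/2 = 62511. ✓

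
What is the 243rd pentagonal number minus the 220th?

15962

243·(3·243 − 1)/2 = 88452 and 220·(3·220 − 1)/2 = 72490.
Difference: 88452 − 72490 = 15962.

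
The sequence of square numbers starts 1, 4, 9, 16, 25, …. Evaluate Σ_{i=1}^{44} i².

29370

Σ_{i=1}^{44} i² = 44·45·89/6 = 29370.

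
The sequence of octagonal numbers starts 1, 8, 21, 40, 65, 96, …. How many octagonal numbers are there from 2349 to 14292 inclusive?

The n-th octagonal number is n(3n−2).
Smallest index with value ≥ 2349: n = 29 (giving 2465).
Largest index with value ≤ 14292: n = 69 (giving 14145).
Indices 29 through 69: 41 terms.

41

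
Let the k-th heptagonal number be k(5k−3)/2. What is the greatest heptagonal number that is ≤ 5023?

Solve n(5n−3)/2 ≤ 5023 for integer n.
n = 45 gives 4995 ≤ 5023, while n = 46 gives 5221 > 5023; so the answer is 4995.

4995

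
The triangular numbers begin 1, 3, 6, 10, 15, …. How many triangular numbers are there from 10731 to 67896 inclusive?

The n-th triangular number is n(n+1)/2.
Smallest index with value ≥ 10731: n = 146 (giving 10731).
Largest index with value ≤ 67896: n = 368 (giving 67896).
Indices 146 through 368: 223 terms.

223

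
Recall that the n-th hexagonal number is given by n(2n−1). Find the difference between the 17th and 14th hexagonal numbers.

17·(2·17 − 1) = 561 and 14·(2·14 − 1) = 378.
Difference: 561 − 378 = 183.

183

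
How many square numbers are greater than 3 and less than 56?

6

The n-th square number is n².
Smallest index with value > 3: n = 2 (giving 4).
Largest index with value < 56: n = 7 (giving 49).
Indices 2 through 7: 6 terms.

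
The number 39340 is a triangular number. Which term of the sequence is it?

280

Set n(n+1)/2 = 39340, giving n² + n − 78680 = 0.
The discriminant is 1 + 8·39340 = 314721, and √314721 = 561.
So n = (-1 + 561) / 2 = 560/2 = 280.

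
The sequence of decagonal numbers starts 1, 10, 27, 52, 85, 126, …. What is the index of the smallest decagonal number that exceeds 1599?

Solve n(4n−3) > 1599 for integer n.
The largest n with value ≤ 1599 is 20 (since 1540 ≤ 1599 < 1701), so the first above is n = 21, value 1701.

21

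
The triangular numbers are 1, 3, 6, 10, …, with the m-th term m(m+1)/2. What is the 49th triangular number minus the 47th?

97

49·50/2 = 1225 and 47·48/2 = 1128.
Difference: 1225 − 1128 = 97.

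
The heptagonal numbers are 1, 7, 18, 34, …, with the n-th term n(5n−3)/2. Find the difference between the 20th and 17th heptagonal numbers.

20·(5·20 − 3)/2 = 970 and 17·(5·17 − 3)/2 = 697.
Difference: 970 − 697 = 273.

273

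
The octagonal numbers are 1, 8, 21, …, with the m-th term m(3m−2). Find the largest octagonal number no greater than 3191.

Solve n(3n−2) ≤ 3191 for integer n.
n = 32 gives 3008 ≤ 3191, while n = 33 gives 3201 > 3191; so the answer is 3008.

3008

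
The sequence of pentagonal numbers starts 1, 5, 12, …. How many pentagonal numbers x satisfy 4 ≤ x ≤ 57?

The n-th pentagonal number is n(3n−1)/2.
Smallest index with value ≥ 4: n = 2 (giving 5).
Largest index with value ≤ 57: n = 6 (giving 51).
Indices 2 through 6: 5 terms.

5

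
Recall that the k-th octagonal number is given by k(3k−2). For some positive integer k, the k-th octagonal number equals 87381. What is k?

171

Set n(3n−2) = 87381, giving 3n² − 2n − 87381 = 0.
So n = (2 + 1024) / 6 = 1026/6 = 171.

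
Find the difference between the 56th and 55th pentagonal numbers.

166

Consecutive pentagonal numbers differ by 3n − 2: here 3·56 − 2 = 166.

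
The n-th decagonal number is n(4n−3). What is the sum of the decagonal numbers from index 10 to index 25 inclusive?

20120

Σ i(4i−3) = 4Σi² − 3Σi over i = 10..25.
Σi = 325 − 45 = 280 and Σi² = 5525 − 285 = 5240.
4·5240 − 3·280 = 20120.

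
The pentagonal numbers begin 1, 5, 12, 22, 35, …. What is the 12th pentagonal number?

The 12th pentagonal number is n(3n−1)/2 with n = 12.
12·(3·12 − 1)/2 = 12·35/2 = 210.

210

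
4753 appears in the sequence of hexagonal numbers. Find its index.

Set n(2n−1) = 4753, giving 2n² − n − 4753 = 0.
The discriminant is 1 + 8·4753 = 38025, and √38025 = 195.
So n = (1 + 195) / 4 = 196/4 = 49.
Check: 49·(2·49 − 1) = 4753. ✓

49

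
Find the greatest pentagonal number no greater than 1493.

Solve n(3n−1)/2 ≤ 1493 for integer n.
n = 31 gives 1426 ≤ 1493, while n = 32 gives 1520 > 1493; so the answer is 1426.

1426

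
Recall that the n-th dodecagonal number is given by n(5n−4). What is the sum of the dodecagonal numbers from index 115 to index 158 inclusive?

Σ i(5i−4) = 5Σi² − 4Σi over i = 115..158.
Σi = 12561 − 6555 = 6006 and Σi² = 1327279 − 500365 = 826914.
5·826914 − 4·6006 = 4110546.

4110546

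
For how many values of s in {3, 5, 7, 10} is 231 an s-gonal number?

1

s = 3: P(3, 21) = 231. ✓
s = 5: P(5, 12) = 210 and P(5, 13) = 247; 231 is not s-gonal.
s = 7: P(7, 9) = 189 and P(7, 10) = 235; 231 is not s-gonal.
s = 10: P(10, 7) = 175 and P(10, 8) = 232; 231 is not s-gonal.
Hits: s ∈ {3} → 1.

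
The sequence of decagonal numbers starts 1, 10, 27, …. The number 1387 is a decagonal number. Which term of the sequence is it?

Set n(4n−3) = 1387, giving 4n² − 3n − 1387 = 0.
The discriminant is 9 + 16·1387 = 22201, and √22201 = 149.
So n = (3 + 149) / 8 = 152/8 = 19.

19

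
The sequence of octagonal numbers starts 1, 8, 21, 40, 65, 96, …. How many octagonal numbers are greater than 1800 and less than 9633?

The n-th octagonal number is n(3n−2).
Smallest index with value > 1800: n = 25 (giving 1825).
Largest index with value < 9633: n = 56 (giving 9296).
Indices 25 through 56: 32 terms.

32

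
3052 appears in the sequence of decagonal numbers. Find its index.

Set n(4n−3) = 3052, giving 4n² − 3n − 3052 = 0.
The discriminant is 9 + 16·3052 = 48841, and √48841 = 221.
So n = (3 + 221) / 8 = 224/8 = 28.
Check: 28·(4·28 − 3) = 3052. ✓

28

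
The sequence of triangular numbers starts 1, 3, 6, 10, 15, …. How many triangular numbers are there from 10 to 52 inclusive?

The n-th triangular number is n(n+1)/2.
Smallest index with value ≥ 10: n = 4 (giving 10).
Largest index with value ≤ 52: n = 9 (giving 45).
Indices 4 through 9: 6 terms.

6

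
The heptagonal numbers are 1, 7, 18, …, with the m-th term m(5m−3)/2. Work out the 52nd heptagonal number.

The 52nd heptagonal number is n(5n−3)/2 with n = 52.
52·(5·52 − 3)/2 = 52·257/2 = 6682.

6682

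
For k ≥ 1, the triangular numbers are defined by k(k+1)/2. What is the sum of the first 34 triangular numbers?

7140

Σ i(i+1)/2 = (Σi² + Σi) / 2 over i = 1..34.
Σi = 595 and Σi² = 13685.
(1·13685 + 1·595) / 2 = 14280/2 = 7140.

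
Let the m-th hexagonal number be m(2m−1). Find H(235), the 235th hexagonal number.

110215

235·(2·235 − 1) = 235·469 = 110215.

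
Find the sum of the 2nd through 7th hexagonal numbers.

251

Σ i(2i−1) = 2Σi² − Σi over i = 2..7.
Σi = 28 − 1 = 27 and Σi² = 140 − 1 = 139.
2·139 − 1·27 = 251.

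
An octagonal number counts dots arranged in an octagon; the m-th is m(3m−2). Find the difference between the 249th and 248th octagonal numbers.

1489

Consecutive octagonal numbers differ by 6n − 5: here 6·249 − 5 = 1489.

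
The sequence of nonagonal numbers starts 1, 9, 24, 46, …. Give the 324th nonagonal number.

366606

The 324th nonagonal number is n(7n−5)/2 with n = 324.
324·(7·324 − 5)/2 = 324·2263/2 = 366606.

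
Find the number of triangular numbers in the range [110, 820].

The n-th triangular number is n(n+1)/2.
Smallest index with value ≥ 110: n = 15 (giving 120).
Largest index with value ≤ 820: n = 40 (giving 820).
Indices 15 through 40: 26 terms.

26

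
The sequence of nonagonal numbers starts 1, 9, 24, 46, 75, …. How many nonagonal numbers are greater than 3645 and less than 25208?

53

The n-th nonagonal number is n(7n−5)/2.
Smallest index with value > 3645: n = 33 (giving 3729).
Largest index with value < 25208: n = 85 (giving 25075).
Indices 33 through 85: 53 terms.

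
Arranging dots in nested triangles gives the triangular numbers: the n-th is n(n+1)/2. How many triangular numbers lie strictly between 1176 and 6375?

The n-th triangular number is n(n+1)/2.
Smallest index with value > 1176: n = 49 (giving 1225).
Largest index with value < 6375: n = 112 (giving 6328).
Indices 49 through 112: 64 terms.

64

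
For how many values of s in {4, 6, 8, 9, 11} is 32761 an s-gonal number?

s = 4: P(4, 181) = 32761. ✓
s = 6: P(6, 128) = 32640 and P(6, 129) = 33153; 32761 is not s-gonal.
s = 8: P(8, 104) = 32240 and P(8, 105) = 32865; 32761 is not s-gonal.
s = 9: P(9, 97) = 32689 and P(9, 98) = 33369; 32761 is not s-gonal.
s = 11: P(11, 85) = 32215 and P(11, 86) = 32981; 32761 is not s-gonal.
Hits: s ∈ {4} → 1.

1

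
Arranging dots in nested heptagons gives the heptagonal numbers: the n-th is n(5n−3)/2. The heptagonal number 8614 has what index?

Set n(5n−3)/2 = 8614, giving 5n² − 3n − 17228 = 0.
So n = (3 + 587) / 10 = 590/10 = 59.
Check: 59·(5·59 − 3)/2 = 8614. ✓

59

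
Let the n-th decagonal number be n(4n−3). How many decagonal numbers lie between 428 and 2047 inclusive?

The n-th decagonal number is n(4n−3).
Smallest index with value ≥ 428: n = 11 (giving 451).
Largest index with value ≤ 2047: n = 23 (giving 2047).
Indices 11 through 23: 13 terms.

13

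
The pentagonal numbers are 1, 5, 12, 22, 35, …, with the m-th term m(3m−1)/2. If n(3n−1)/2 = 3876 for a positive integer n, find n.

Set n(3n−1)/2 = 3876, giving 3n² − n − 7752 = 0.
The discriminant is 1 + 24·3876 = 93025, and √93025 = 305.
So n = (1 + 305) / 6 = 306/6 = 51.
Check: 51·(3·51 − 1)/2 = 3876. ✓

51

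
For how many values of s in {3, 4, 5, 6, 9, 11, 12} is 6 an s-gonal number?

s = 3: P(3, 3) = 6. ✓
s = 4: P(4, 2) = 4 and P(4, 3) = 9; 6 is not s-gonal.
s = 5: P(5, 2) = 5 and P(5, 3) = 12; 6 is not s-gonal.
s = 6: P(6, 2) = 6. ✓
s = 9: P(9, 1) = 1 and P(9, 2) = 9; 6 is not s-gonal.
s = 11: P(11, 1) = 1 and P(11, 2) = 11; 6 is not s-gonal.
s = 12: P(12, 1) = 1 and P(12, 2) = 12; 6 is not s-gonal.
Hits: s ∈ {3, 6} → 2.

2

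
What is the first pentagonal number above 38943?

Solve n(3n−1)/2 > 38943 for integer n.
The largest n with value ≤ 38943 is 161 (since 38801 ≤ 38943 < 39285), so the first above is n = 162, value 39285.

39285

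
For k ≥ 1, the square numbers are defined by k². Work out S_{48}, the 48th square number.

48² = 2304.

2304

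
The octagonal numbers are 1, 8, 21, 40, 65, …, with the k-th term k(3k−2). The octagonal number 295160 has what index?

Set n(3n−2) = 295160, giving 3n² − 2n − 295160 = 0.
So n = (2 + 1882) / 6 = 1884/6 = 314.

314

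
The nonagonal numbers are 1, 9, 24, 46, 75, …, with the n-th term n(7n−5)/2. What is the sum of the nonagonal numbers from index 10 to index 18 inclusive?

6069

Σ i(7i−5)/2 = (7Σi² − 5Σi) / 2 over i = 10..18.
Σi = 171 − 45 = 126 and Σi² = 2109 − 285 = 1824.
(7·1824 − 5·126) / 2 = 12138/2 = 6069.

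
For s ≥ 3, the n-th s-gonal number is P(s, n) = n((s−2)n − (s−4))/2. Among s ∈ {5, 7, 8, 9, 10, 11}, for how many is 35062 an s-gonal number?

1

s = 5: P(5, 153) = 35037 and P(5, 154) = 35497; 35062 is not s-gonal.
s = 7: P(7, 118) = 34633 and P(7, 119) = 35224; 35062 is not s-gonal.
s = 8: P(8, 108) = 34776 and P(8, 109) = 35425; 35062 is not s-gonal.
s = 9: P(9, 100) = 34750 and P(9, 101) = 35451; 35062 is not s-gonal.
s = 10: P(10, 94) = 35062. ✓
s = 11: P(11, 88) = 34540 and P(11, 89) = 35333; 35062 is not s-gonal.
Hits: s ∈ {10} → 1.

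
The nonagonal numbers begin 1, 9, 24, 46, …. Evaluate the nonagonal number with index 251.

219876

The 251st nonagonal number is n(7n−5)/2 with n = 251.
251·(7·251 − 5)/2 = 251·1752/2 = 251·876 = 219876.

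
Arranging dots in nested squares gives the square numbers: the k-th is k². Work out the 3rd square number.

9

The 3rd square number is n² with n = 3.
3² = 9.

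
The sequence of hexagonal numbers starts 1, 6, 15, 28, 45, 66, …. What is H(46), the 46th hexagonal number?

The 46th hexagonal number is n(2n−1) with n = 46.
46·(2·46 − 1) = 46·91 = 4186.

4186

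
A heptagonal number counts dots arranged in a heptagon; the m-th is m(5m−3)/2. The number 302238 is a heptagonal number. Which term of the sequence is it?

Set n(5n−3)/2 = 302238, giving 5n² − 3n − 604476 = 0.
The discriminant is 9 + 40·302238 = 12089529, and √12089529 = 3477.
So n = (3 + 3477) / 10 = 3480/10 = 348.
Check: 348·(5·348 − 3)/2 = 302238. ✓

348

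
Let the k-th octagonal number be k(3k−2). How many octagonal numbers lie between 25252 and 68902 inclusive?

59

The n-th octagonal number is n(3n−2).
Smallest index with value ≥ 25252: n = 93 (giving 25761).
Largest index with value ≤ 68902: n = 151 (giving 68101).
Indices 93 through 151: 59 terms.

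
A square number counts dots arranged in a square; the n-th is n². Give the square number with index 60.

60² = 3600.

3600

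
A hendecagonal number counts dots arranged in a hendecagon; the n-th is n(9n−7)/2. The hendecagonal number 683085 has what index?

Set n(9n−7)/2 = 683085, giving 9n² − 7n − 1366170 = 0.
The discriminant is 49 + 72·683085 = 49182169, and √49182169 = 7013.
So n = (7 + 7013) / 18 = 7020/18 = 390.
Check: 390·(9·390 − 7)/2 = 683085. ✓

390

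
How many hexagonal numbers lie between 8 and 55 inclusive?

3

The n-th hexagonal number is n(2n−1).
Smallest index with value ≥ 8: n = 3 (giving 15).
Largest index with value ≤ 55: n = 5 (giving 45).
Indices 3 through 5: 3 terms.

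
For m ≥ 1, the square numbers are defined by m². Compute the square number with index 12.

144

12² = 144.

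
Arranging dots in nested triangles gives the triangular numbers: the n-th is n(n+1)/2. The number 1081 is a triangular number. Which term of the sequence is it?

46

Set n(n+1)/2 = 1081, giving n² + n − 2162 = 0.
The discriminant is 1 + 8·1081 = 8649, and √8649 = 93.
So n = (-1 + 93) / 2 = 92/2 = 46.
Check: 46·47/2 = 1081. ✓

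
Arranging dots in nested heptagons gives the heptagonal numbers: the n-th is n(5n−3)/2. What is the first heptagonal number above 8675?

Solve n(5n−3)/2 > 8675 for integer n.
The largest n with value ≤ 8675 is 59 (since 8614 ≤ 8675 < 8910), so the first above is n = 60, value 8910.

8910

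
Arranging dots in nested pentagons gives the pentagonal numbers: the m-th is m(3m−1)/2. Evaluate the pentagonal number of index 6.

51

The 6th pentagonal number is n(3n−1)/2 with n = 6.
6·(3·6 − 1)/2 = 6·17/2 = 51.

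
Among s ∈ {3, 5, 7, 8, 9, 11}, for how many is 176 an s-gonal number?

2

s = 3: P(3, 18) = 171 and P(3, 19) = 190; 176 is not s-gonal.
s = 5: P(5, 11) = 176. ✓
s = 7: P(7, 8) = 148 and P(7, 9) = 189; 176 is not s-gonal.
s = 8: P(8, 8) = 176. ✓
s = 9: P(9, 7) = 154 and P(9, 8) = 204; 176 is not s-gonal.
s = 11: P(11, 6) = 141 and P(11, 7) = 196; 176 is not s-gonal.
Hits: s ∈ {5, 8} → 2.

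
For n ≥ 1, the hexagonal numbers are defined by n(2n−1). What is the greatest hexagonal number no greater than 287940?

Solve n(2n−1) ≤ 287940 for integer n.
n = 379 gives 286903 ≤ 287940, while n = 380 gives 288420 > 287940; so the answer is 286903.

286903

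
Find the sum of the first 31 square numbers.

Σ_{i=1}^{31} i² = 31·32·63/6 = 10416.

10416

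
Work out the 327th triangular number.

327·328/2 = 107256/2 = 53628.

53628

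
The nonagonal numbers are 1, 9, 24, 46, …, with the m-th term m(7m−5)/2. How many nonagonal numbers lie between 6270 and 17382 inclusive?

28

The n-th nonagonal number is n(7n−5)/2.
Smallest index with value ≥ 6270: n = 43 (giving 6364).
Largest index with value ≤ 17382: n = 70 (giving 16975).
Indices 43 through 70: 28 terms.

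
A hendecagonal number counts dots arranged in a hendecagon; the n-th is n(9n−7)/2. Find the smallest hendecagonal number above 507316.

Solve n(9n−7)/2 > 507316 for integer n.
The largest n with value ≤ 507316 is 336 (since 506856 ≤ 507316 < 509881), so the first above is n = 337, value 509881.

509881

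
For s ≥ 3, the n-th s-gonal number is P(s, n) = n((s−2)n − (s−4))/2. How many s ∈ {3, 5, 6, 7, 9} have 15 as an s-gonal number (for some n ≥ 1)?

2

s = 3: P(3, 5) = 15. ✓
s = 5: P(5, 3) = 12 and P(5, 4) = 22; 15 is not s-gonal.
s = 6: P(6, 3) = 15. ✓
s = 7: P(7, 2) = 7 and P(7, 3) = 18; 15 is not s-gonal.
s = 9: P(9, 2) = 9 and P(9, 3) = 24; 15 is not s-gonal.
Hits: s ∈ {3, 6} → 2.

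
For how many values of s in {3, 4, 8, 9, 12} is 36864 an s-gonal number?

1

s = 3: P(3, 271) = 36856 and P(3, 272) = 37128; 36864 is not s-gonal.
s = 4: P(4, 192) = 36864. ✓
s = 8: P(8, 111) = 36741 and P(8, 112) = 37408; 36864 is not s-gonal.
s = 9: P(9, 102) = 36159 and P(9, 103) = 36874; 36864 is not s-gonal.
s = 12: P(12, 86) = 36636 and P(12, 87) = 37497; 36864 is not s-gonal.
Hits: s ∈ {4} → 1.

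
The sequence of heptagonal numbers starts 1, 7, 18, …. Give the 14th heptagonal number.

469

14·(5·14 − 3)/2 = 14·67/2 = 469.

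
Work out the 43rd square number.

43² = 1849.

1849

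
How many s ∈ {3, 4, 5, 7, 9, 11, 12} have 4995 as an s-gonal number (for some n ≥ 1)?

s = 3: P(3, 99) = 4950 and P(3, 100) = 5050; 4995 is not s-gonal.
s = 4: P(4, 70) = 4900 and P(4, 71) = 5041; 4995 is not s-gonal.
s = 5: P(5, 57) = 4845 and P(5, 58) = 5017; 4995 is not s-gonal.
s = 7: P(7, 45) = 4995. ✓
s = 9: P(9, 38) = 4959 and P(9, 39) = 5226; 4995 is not s-gonal.
s = 11: P(11, 33) = 4785 and P(11, 34) = 5083; 4995 is not s-gonal.
s = 12: P(12, 32) = 4992 and P(12, 33) = 5313; 4995 is not s-gonal.
Hits: s ∈ {7} → 1.

1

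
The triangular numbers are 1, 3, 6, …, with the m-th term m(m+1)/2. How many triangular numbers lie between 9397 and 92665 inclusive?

294

The n-th triangular number is n(n+1)/2.
Smallest index with value ≥ 9397: n = 137 (giving 9453).
Largest index with value ≤ 92665: n = 430 (giving 92665).
Indices 137 through 430: 294 terms.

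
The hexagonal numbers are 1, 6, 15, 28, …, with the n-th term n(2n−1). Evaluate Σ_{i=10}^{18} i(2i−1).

3522

Σ i(2i−1) = 2Σi² − Σi over i = 10..18.
Σi = 171 − 45 = 126 and Σi² = 2109 − 285 = 1824.
2·1824 − 1·126 = 3522.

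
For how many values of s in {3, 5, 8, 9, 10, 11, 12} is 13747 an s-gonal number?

1

s = 3: P(3, 165) = 13695 and P(3, 166) = 13861; 13747 is not s-gonal.
s = 5: P(5, 95) = 13490 and P(5, 96) = 13776; 13747 is not s-gonal.
s = 8: P(8, 68) = 13736 and P(8, 69) = 14145; 13747 is not s-gonal.
s = 9: P(9, 63) = 13734 and P(9, 64) = 14176; 13747 is not s-gonal.
s = 10: P(10, 59) = 13747. ✓
s = 11: P(11, 55) = 13420 and P(11, 56) = 13916; 13747 is not s-gonal.
s = 12: P(12, 52) = 13312 and P(12, 53) = 13833; 13747 is not s-gonal.
Hits: s ∈ {10} → 1.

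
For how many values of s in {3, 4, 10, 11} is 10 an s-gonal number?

s = 3: P(3, 4) = 10. ✓
s = 4: P(4, 3) = 9 and P(4, 4) = 16; 10 is not s-gonal.
s = 10: P(10, 2) = 10. ✓
s = 11: P(11, 1) = 1 and P(11, 2) = 11; 10 is not s-gonal.
Hits: s ∈ {3, 10} → 2.

2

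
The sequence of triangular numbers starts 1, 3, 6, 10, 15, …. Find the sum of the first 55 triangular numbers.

Σ i(i+1)/2 = (Σi² + Σi) / 2 over i = 1..55.
Σi = 1540 and Σi² = 56980.
(1·56980 + 1·1540) / 2 = 58520/2 = 29260.

29260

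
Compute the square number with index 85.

The 85th square number is n² with n = 85.
85² = 7225.

7225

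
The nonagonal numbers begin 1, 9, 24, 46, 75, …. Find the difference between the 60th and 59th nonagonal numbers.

Consecutive nonagonal numbers differ by 7n − 6: here 7·60 − 6 = 414.

414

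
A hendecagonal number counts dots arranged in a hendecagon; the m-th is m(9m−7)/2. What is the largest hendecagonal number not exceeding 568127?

Solve n(9n−7)/2 ≤ 568127 for integer n.
n = 355 gives 565870 ≤ 568127, while n = 356 gives 569066 > 568127; so the answer is 565870.

565870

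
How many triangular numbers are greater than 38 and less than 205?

The n-th triangular number is n(n+1)/2.
Smallest index with value > 38: n = 9 (giving 45).
Largest index with value < 205: n = 19 (giving 190).
Indices 9 through 19: 11 terms.

11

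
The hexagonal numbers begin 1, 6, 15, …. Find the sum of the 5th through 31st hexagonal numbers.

Σ i(2i−1) = 2Σi² − Σi over i = 5..31.
Σi = 496 − 10 = 486 and Σi² = 10416 − 30 = 10386.
2·10386 − 1·486 = 20286.

20286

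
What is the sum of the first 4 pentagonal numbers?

40

Σ i(3i−1)/2 = (3Σi² − Σi) / 2 over i = 1..4.
Σi = 10 and Σi² = 30.
(3·30 − 1·10) / 2 = 80/2 = 40.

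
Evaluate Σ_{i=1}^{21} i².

3311

Σ_{i=1}^{21} i² = 21·22·43/6 = 3311.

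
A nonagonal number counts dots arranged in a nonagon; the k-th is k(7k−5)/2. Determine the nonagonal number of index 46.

The 46th nonagonal number is n(7n−5)/2 with n = 46.
46·(7·46 − 5)/2 = 46·317/2 = 7291.

7291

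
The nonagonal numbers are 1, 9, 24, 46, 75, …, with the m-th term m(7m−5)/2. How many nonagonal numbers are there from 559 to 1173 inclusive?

The n-th nonagonal number is n(7n−5)/2.
Smallest index with value ≥ 559: n = 13 (giving 559).
Largest index with value ≤ 1173: n = 18 (giving 1089).
Indices 13 through 18: 6 terms.

6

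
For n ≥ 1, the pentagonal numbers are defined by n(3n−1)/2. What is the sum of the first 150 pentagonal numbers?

1698750

Σ i(3i−1)/2 = (3Σi² − Σi) / 2 over i = 1..150.
Σi = 11325 and Σi² = 1136275.
(3·1136275 − 1·11325) / 2 = 3397500/2 = 1698750.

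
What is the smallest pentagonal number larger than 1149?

1162

Solve n(3n−1)/2 > 1149 for integer n.
The largest n with value ≤ 1149 is 27 (since 1080 ≤ 1149 < 1162), so the first above is n = 28, value 1162.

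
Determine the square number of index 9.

81

9² = 81.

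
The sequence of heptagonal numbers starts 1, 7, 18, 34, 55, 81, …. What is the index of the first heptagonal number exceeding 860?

Solve n(5n−3)/2 > 860 for integer n.
The largest n with value ≤ 860 is 18 (since 783 ≤ 860 < 874), so the first above is n = 19, value 874.

19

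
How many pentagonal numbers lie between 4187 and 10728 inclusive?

32

The n-th pentagonal number is n(3n−1)/2.
Smallest index with value ≥ 4187: n = 53 (giving 4187).
Largest index with value ≤ 10728: n = 84 (giving 10542).
Indices 53 through 84: 32 terms.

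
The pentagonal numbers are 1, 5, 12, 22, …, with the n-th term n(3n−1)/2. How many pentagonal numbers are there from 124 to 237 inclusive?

The n-th pentagonal number is n(3n−1)/2.
Smallest index with value ≥ 124: n = 10 (giving 145).
Largest index with value ≤ 237: n = 12 (giving 210).
Indices 10 through 12: 3 terms.

3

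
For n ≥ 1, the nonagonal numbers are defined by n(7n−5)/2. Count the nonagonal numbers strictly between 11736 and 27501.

The n-th nonagonal number is n(7n−5)/2.
Smallest index with value > 11736: n = 59 (giving 12036).
Largest index with value < 27501: n = 88 (giving 26884).
Indices 59 through 88: 30 terms.

30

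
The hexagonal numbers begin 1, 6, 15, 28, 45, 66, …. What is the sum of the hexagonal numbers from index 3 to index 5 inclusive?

Σ i(2i−1) = 2Σi² − Σi over i = 3..5.
Σi = 15 − 3 = 12 and Σi² = 55 − 5 = 50.
2·50 − 1·12 = 88.

88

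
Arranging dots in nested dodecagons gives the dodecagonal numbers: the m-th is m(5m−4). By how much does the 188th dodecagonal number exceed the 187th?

Consecutive dodecagonal numbers differ by 10n − 9: here 10·188 − 9 = 1871.

1871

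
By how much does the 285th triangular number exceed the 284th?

Consecutive triangular numbers differ by n: T_{285} − T_{284} = 285.

285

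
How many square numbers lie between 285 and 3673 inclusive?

44

The n-th square number is n².
Smallest index with value ≥ 285: n = 17 (giving 289).
Largest index with value ≤ 3673: n = 60 (giving 3600).
Indices 17 through 60: 44 terms.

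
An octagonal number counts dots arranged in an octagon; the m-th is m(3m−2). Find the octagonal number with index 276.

The 276th octagonal number is n(3n−2) with n = 276.
276·(3·276 − 2) = 276·826 = 227976.

227976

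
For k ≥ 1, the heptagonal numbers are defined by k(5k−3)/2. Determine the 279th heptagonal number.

194184

The 279th heptagonal number is n(5n−3)/2 with n = 279.
279·(5·279 − 3)/2 = 279·1392/2 = 279·696 = 194184.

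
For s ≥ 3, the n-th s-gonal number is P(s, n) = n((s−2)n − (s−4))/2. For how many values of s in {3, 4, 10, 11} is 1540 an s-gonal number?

2

s = 3: P(3, 55) = 1540. ✓
s = 4: P(4, 39) = 1521 and P(4, 40) = 1600; 1540 is not s-gonal.
s = 10: P(10, 20) = 1540. ✓
s = 11: P(11, 18) = 1395 and P(11, 19) = 1558; 1540 is not s-gonal.
Hits: s ∈ {3, 10} → 2.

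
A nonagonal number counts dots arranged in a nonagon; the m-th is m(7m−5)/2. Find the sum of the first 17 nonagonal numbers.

5865

Σ i(7i−5)/2 = (7Σi² − 5Σi) / 2 over i = 1..17.
Σi = 153 and Σi² = 1785.
(7·1785 − 5·153) / 2 = 11730/2 = 5865.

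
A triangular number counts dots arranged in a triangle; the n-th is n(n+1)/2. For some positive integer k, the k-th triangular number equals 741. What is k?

38

Set n(n+1)/2 = 741, giving n² + n − 1482 = 0.
The discriminant is 1 + 8·741 = 5929, and √5929 = 77.
So n = (-1 + 77) / 2 = 76/2 = 38.
Check: 38·39/2 = 741. ✓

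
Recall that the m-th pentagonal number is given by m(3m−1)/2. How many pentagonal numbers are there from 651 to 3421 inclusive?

27

The n-th pentagonal number is n(3n−1)/2.
Smallest index with value ≥ 651: n = 21 (giving 651).
Largest index with value ≤ 3421: n = 47 (giving 3290).
Indices 21 through 47: 27 terms.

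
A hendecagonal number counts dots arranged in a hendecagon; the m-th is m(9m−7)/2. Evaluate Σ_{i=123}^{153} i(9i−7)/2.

Σ i(9i−7)/2 = (9Σi² − 7Σi) / 2 over i = 123..153.
Σi = 11781 − 7503 = 4278 and Σi² = 1205589 − 612745 = 592844.
(9·592844 − 7·4278) / 2 = 5305650/2 = 2652825.

2652825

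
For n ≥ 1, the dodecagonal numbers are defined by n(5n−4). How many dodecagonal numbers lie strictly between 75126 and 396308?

The n-th dodecagonal number is n(5n−4).
Smallest index with value > 75126: n = 123 (giving 75153).
Largest index with value < 396308: n = 281 (giving 393681).
Indices 123 through 281: 159 terms.

159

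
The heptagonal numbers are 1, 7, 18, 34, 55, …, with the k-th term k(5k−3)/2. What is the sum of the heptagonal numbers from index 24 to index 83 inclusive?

469510

Σ i(5i−3)/2 = (5Σi² − 3Σi) / 2 over i = 24..83.
Σi = 3486 − 276 = 3210 and Σi² = 194054 − 4324 = 189730.
(5·189730 − 3·3210) / 2 = 939020/2 = 469510.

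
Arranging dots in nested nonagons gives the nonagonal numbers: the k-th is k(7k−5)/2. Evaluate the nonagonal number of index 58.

11629

The 58th nonagonal number is n(7n−5)/2 with n = 58.
58·(7·58 − 5)/2 = 58·401/2 = 11629.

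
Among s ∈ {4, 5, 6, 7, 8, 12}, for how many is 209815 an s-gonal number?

1

s = 4: P(4, 458) = 209764 and P(4, 459) = 210681; 209815 is not s-gonal.
s = 5: P(5, 374) = 209627 and P(5, 375) = 210750; 209815 is not s-gonal.
s = 6: P(6, 324) = 209628 and P(6, 325) = 210925; 209815 is not s-gonal.
s = 7: P(7, 290) = 209815. ✓
s = 8: P(8, 264) = 208560 and P(8, 265) = 210145; 209815 is not s-gonal.
s = 12: P(12, 205) = 209305 and P(12, 206) = 211356; 209815 is not s-gonal.
Hits: s ∈ {7} → 1.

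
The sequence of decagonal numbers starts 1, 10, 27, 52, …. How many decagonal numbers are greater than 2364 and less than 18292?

43

The n-th decagonal number is n(4n−3).
Smallest index with value > 2364: n = 25 (giving 2425).
Largest index with value < 18292: n = 67 (giving 17755).
Indices 25 through 67: 43 terms.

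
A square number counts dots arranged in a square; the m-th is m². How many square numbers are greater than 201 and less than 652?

11

The n-th square number is n².
Smallest index with value > 201: n = 15 (giving 225).
Largest index with value < 652: n = 25 (giving 625).
Indices 15 through 25: 11 terms.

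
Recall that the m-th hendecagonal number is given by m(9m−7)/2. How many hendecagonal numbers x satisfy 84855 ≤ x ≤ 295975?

The n-th hendecagonal number is n(9n−7)/2.
Smallest index with value ≥ 84855: n = 138 (giving 85215).
Largest index with value ≤ 295975: n = 256 (giving 294016).
Indices 138 through 256: 119 terms.

119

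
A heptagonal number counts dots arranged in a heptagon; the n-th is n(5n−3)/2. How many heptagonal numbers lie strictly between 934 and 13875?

The n-th heptagonal number is n(5n−3)/2.
Smallest index with value > 934: n = 20 (giving 970).
Largest index with value < 13875: n = 74 (giving 13579).
Indices 20 through 74: 55 terms.

55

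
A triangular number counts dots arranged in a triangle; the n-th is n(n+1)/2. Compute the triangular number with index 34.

595

34·35/2 = 1190/2 = 595.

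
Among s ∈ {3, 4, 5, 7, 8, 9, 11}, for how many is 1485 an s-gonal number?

1

s = 3: P(3, 54) = 1485. ✓
s = 4: P(4, 38) = 1444 and P(4, 39) = 1521; 1485 is not s-gonal.
s = 5: P(5, 31) = 1426 and P(5, 32) = 1520; 1485 is not s-gonal.
s = 7: P(7, 24) = 1404 and P(7, 25) = 1525; 1485 is not s-gonal.
s = 8: P(8, 22) = 1408 and P(8, 23) = 1541; 1485 is not s-gonal.
s = 9: P(9, 20) = 1350 and P(9, 21) = 1491; 1485 is not s-gonal.
s = 11: P(11, 18) = 1395 and P(11, 19) = 1558; 1485 is not s-gonal.
Hits: s ∈ {3} → 1.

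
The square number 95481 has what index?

309

We need n² = 95481, so n = √95481 = 309.
Check: 309² = 95481. ✓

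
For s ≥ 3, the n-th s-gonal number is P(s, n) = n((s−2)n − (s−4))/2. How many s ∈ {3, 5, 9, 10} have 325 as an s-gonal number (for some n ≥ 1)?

2

s = 3: P(3, 25) = 325. ✓
s = 5: P(5, 14) = 287 and P(5, 15) = 330; 325 is not s-gonal.
s = 9: P(9, 10) = 325. ✓
s = 10: P(10, 9) = 297 and P(10, 10) = 370; 325 is not s-gonal.
Hits: s ∈ {3, 9} → 2.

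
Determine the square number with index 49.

49² = 2401.

2401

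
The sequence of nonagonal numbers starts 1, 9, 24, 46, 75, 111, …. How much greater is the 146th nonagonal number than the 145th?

1016

Consecutive nonagonal numbers differ by 7n − 6: here 7·146 − 6 = 1016.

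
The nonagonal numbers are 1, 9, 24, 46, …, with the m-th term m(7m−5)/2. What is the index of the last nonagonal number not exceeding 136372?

Solve n(7n−5)/2 ≤ 136372 for integer n.
n = 197 gives 135339 ≤ 136372, while n = 198 gives 136719 > 136372; so the answer is index 197.

197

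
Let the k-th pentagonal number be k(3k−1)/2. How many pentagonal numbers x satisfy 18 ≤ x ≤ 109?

The n-th pentagonal number is n(3n−1)/2.
Smallest index with value ≥ 18: n = 4 (giving 22).
Largest index with value ≤ 109: n = 8 (giving 92).
Indices 4 through 8: 5 terms.

5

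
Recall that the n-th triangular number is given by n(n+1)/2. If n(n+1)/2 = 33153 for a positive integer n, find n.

257

Set n(n+1)/2 = 33153, giving n² + n − 66306 = 0.
The discriminant is 1 + 8·33153 = 265225, and √265225 = 515.
So n = (-1 + 515) / 2 = 514/2 = 257.
Check: 257·258/2 = 33153. ✓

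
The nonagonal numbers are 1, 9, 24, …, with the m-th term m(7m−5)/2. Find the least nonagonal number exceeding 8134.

Solve n(7n−5)/2 > 8134 for integer n.
The largest n with value ≤ 8134 is 48 (since 7944 ≤ 8134 < 8281), so the first above is n = 49, value 8281.

8281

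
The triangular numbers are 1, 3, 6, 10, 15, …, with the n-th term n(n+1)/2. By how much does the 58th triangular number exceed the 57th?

Consecutive triangular numbers differ by n: T_{58} − T_{57} = 58.

58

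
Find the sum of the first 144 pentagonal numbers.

1503360

Σ i(3i−1)/2 = (3Σi² − Σi) / 2 over i = 1..144.
Σi = 10440 and Σi² = 1005720.
(3·1005720 − 1·10440) / 2 = 3006720/2 = 1503360.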